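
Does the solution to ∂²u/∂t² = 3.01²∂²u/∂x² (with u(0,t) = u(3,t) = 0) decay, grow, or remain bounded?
u oscillates (no decay). Energy is conserved; the solution oscillates indefinitely as standing waves.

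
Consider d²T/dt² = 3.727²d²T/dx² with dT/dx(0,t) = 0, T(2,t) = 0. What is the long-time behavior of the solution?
As t → ∞, T oscillates (no decay). Energy is conserved; the solution oscillates indefinitely as standing waves.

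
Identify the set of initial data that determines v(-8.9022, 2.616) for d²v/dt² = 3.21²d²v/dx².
Domain of dependence: [-17.29956, -0.50484]. Signals travel at speed 3.21, so data within |x - -8.9022| ≤ 3.21·2.616 = 8.39736 can reach the point.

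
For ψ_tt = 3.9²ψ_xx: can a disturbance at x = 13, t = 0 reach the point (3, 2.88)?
Yes. The domain of dependence is [-8.232, 14.232], and 13 ∈ [-8.232, 14.232].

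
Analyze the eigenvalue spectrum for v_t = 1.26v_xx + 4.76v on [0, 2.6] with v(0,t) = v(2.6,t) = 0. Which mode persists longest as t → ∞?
Eigenvalues: λₙ = 1.26n²π²/2.6² - 4.76.
First three modes:
  n=1: λ₁ = 1.26π²/2.6² - 4.76 ≈ -2.92
  n=2: λ₂ = 5.04π²/2.6² - 4.76 ≈ 2.598
  n=3: λ₃ = 11.34π²/2.6² - 4.76 ≈ 11.796
Since 1.26π²/2.6² ≈ 1.84 < 4.76, λ₁ < 0.
The n=1 mode grows fastest (−λₙ is largest for n=1) → dominates.
Asymptotic: v ~ c₁ sin(πx/2.6) e^{2.92t} (exponential growth at rate −λ₁ ≈ 2.92).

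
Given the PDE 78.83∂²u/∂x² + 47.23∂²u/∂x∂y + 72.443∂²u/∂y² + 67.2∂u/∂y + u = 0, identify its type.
The second-order coefficients are A = 78.83, B = 47.23, C = 72.443. Since B² - 4AC = -20612.05386 < 0, this is an elliptic PDE.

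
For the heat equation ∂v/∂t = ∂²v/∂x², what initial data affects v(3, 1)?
The entire real line. The heat equation has infinite propagation speed: any initial disturbance instantly affects all points (though exponentially small far away).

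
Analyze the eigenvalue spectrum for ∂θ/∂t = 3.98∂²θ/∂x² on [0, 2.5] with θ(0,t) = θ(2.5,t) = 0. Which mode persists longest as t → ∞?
Eigenvalues: λₙ = 3.98n²π²/2.5².
First three modes:
  n=1: λ₁ = 3.98π²/2.5² ≈ 6.285
  n=2: λ₂ = 15.92π²/2.5² ≈ 25.14 (4× faster decay)
  n=3: λ₃ = 35.82π²/2.5² ≈ 56.565 (9× faster decay)
As t → ∞, higher modes decay exponentially faster. The n=1 mode dominates: θ ~ c₁ sin(πx/2.5) e^{-λ₁t}.
Decay rate: λ₁ = 3.98π²/2.5² ≈ 6.285.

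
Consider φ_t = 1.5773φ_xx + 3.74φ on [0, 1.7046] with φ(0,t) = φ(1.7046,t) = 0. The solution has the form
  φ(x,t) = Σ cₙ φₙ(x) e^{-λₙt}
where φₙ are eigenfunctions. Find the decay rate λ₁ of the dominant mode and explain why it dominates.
Eigenvalues: λₙ = 1.5773n²π²/1.7046² - 3.74.
First three modes:
  n=1: λ₁ = 1.5773π²/1.7046² - 3.74 ≈ 1.618
  n=2: λ₂ = 6.3092π²/1.7046² - 3.74 ≈ 17.69
  n=3: λ₃ = 14.1957π²/1.7046² - 3.74 ≈ 44.478
Since 1.5773π²/1.7046² ≈ 5.358 > 3.74, all λₙ > 0.
The n=1 mode decays slowest → dominates as t → ∞.
Asymptotic: φ ~ c₁ sin(πx/1.7046) e^{-λ₁t} with decay rate λ₁ ≈ 1.618.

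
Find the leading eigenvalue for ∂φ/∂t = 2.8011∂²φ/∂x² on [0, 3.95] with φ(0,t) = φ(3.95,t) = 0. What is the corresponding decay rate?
Eigenvalues: λₙ = 2.8011n²π²/3.95².
First three modes:
  n=1: λ₁ = 2.8011π²/3.95² ≈ 1.772
  n=2: λ₂ = 11.2044π²/3.95² ≈ 7.088 (4× faster decay)
  n=3: λ₃ = 25.2099π²/3.95² ≈ 15.947 (9× faster decay)
As t → ∞, higher modes decay exponentially faster. The n=1 mode dominates: φ ~ c₁ sin(πx/3.95) e^{-λ₁t}.
Decay rate: λ₁ = 2.8011π²/3.95² ≈ 1.772.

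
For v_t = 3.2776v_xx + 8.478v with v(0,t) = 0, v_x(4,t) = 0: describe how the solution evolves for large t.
v grows unboundedly. Reaction dominates diffusion (r=8.478 > κπ²/(4L²)≈0.51); solution grows exponentially.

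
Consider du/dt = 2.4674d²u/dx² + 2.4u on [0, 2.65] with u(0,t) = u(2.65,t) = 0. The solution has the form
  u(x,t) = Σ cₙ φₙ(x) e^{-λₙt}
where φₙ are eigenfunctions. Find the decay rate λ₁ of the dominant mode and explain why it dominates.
Eigenvalues: λₙ = 2.4674n²π²/2.65² - 2.4.
First three modes:
  n=1: λ₁ = 2.4674π²/2.65² - 2.4 ≈ 1.068
  n=2: λ₂ = 9.8696π²/2.65² - 2.4 ≈ 11.471
  n=3: λ₃ = 22.2066π²/2.65² - 2.4 ≈ 28.81
Since 2.4674π²/2.65² ≈ 3.468 > 2.4, all λₙ > 0.
The n=1 mode decays slowest → dominates as t → ∞.
Asymptotic: u ~ c₁ sin(πx/2.65) e^{-λ₁t} with decay rate λ₁ ≈ 1.068.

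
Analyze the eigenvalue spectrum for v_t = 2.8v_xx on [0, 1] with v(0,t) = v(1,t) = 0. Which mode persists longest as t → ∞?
Eigenvalues: λₙ = 2.8n²π².
First three modes:
  n=1: λ₁ = 2.8π² ≈ 27.635
  n=2: λ₂ = 11.2π² ≈ 110.54 (4× faster decay)
  n=3: λ₃ = 25.2π² ≈ 248.714 (9× faster decay)
As t → ∞, higher modes decay exponentially faster. The n=1 mode dominates: v ~ c₁ sin(πx) e^{-λ₁t}.
Decay rate: λ₁ = 2.8π² ≈ 27.635.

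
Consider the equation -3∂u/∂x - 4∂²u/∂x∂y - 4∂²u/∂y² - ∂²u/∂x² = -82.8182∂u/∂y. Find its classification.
Rewriting in standard form: -∂²u/∂x² - 4∂²u/∂x∂y - 4∂²u/∂y² - 3∂u/∂x + 82.8182∂u/∂y = 0. Parabolic. (A = -1, B = -4, C = -4 gives B² - 4AC = 0.)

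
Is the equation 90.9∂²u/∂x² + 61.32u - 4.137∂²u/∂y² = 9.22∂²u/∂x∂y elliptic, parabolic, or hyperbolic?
Rewriting in standard form: 90.9∂²u/∂x² - 9.22∂²u/∂x∂y - 4.137∂²u/∂y² + 61.32u = 0. Computing B² - 4AC with A = 90.9, B = -9.22, C = -4.137: discriminant = 1589.2216 (positive). Answer: hyperbolic.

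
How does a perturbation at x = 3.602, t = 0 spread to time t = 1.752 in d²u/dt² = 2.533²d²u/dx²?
Domain of influence: [-0.835816, 8.039816]. Data at x = 3.602 spreads outward at speed 2.533.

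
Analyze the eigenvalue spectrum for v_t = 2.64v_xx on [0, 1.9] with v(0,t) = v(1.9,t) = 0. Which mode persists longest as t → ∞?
Eigenvalues: λₙ = 2.64n²π²/1.9².
First three modes:
  n=1: λ₁ = 2.64π²/1.9² ≈ 7.218
  n=2: λ₂ = 10.56π²/1.9² ≈ 28.871 (4× faster decay)
  n=3: λ₃ = 23.76π²/1.9² ≈ 64.959 (9× faster decay)
As t → ∞, higher modes decay exponentially faster. The n=1 mode dominates: v ~ c₁ sin(πx/1.9) e^{-λ₁t}.
Decay rate: λ₁ = 2.64π²/1.9² ≈ 7.218.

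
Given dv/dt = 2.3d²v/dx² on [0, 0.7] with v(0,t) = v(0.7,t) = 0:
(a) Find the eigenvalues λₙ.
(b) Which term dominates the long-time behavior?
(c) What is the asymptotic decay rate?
Eigenvalues: λₙ = 2.3n²π²/0.7².
First three modes:
  n=1: λ₁ = 2.3π²/0.7² ≈ 46.327
  n=2: λ₂ = 9.2π²/0.7² ≈ 185.307 (4× faster decay)
  n=3: λ₃ = 20.7π²/0.7² ≈ 416.94 (9× faster decay)
As t → ∞, higher modes decay exponentially faster. The n=1 mode dominates: v ~ c₁ sin(πx/0.7) e^{-λ₁t}.
Decay rate: λ₁ = 2.3π²/0.7² ≈ 46.327.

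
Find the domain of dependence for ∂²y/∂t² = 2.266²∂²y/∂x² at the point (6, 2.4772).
Domain of dependence: [0.3866648, 11.6133352]. Signals travel at speed 2.266, so data within |x - 6| ≤ 2.266·2.4772 = 5.6133352 can reach the point.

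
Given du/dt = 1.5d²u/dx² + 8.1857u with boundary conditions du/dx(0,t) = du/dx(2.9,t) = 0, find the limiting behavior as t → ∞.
u grows unboundedly. With Neumann BCs the constant mode has diffusion eigenvalue 0, so any r > 0 makes it grow like e^(8.1857t); solution grows exponentially.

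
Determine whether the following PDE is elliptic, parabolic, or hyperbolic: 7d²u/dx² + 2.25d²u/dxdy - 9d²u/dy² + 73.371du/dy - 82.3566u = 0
Coefficients: A = 7, B = 2.25, C = -9. B² - 4AC = 257.0625, which is positive, so the equation is hyperbolic.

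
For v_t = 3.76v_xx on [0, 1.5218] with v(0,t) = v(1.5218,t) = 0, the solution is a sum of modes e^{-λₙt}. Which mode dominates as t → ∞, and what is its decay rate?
Eigenvalues: λₙ = 3.76n²π²/1.5218².
First three modes:
  n=1: λ₁ = 3.76π²/1.5218² ≈ 16.024
  n=2: λ₂ = 15.04π²/1.5218² ≈ 64.096 (4× faster decay)
  n=3: λ₃ = 33.84π²/1.5218² ≈ 144.216 (9× faster decay)
As t → ∞, higher modes decay exponentially faster. The n=1 mode dominates: v ~ c₁ sin(πx/1.5218) e^{-λ₁t}.
Decay rate: λ₁ = 3.76π²/1.5218² ≈ 16.024.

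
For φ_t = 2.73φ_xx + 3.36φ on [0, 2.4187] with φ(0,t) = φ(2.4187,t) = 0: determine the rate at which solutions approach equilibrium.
Eigenvalues: λₙ = 2.73n²π²/2.4187² - 3.36.
First three modes:
  n=1: λ₁ = 2.73π²/2.4187² - 3.36 ≈ 1.246
  n=2: λ₂ = 10.92π²/2.4187² - 3.36 ≈ 15.063
  n=3: λ₃ = 24.57π²/2.4187² - 3.36 ≈ 38.092
Since 2.73π²/2.4187² ≈ 4.606 > 3.36, all λₙ > 0.
The n=1 mode decays slowest → dominates as t → ∞.
Asymptotic: φ ~ c₁ sin(πx/2.4187) e^{-λ₁t} with decay rate λ₁ ≈ 1.246.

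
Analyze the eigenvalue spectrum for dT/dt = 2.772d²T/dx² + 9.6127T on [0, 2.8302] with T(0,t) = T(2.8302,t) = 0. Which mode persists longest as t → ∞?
Eigenvalues: λₙ = 2.772n²π²/2.8302² - 9.6127.
First three modes:
  n=1: λ₁ = 2.772π²/2.8302² - 9.6127 ≈ -6.197
  n=2: λ₂ = 11.088π²/2.8302² - 9.6127 ≈ 4.049
  n=3: λ₃ = 24.948π²/2.8302² - 9.6127 ≈ 21.127
Since 2.772π²/2.8302² ≈ 3.416 < 9.6127, λ₁ < 0.
The n=1 mode grows fastest (−λₙ is largest for n=1) → dominates.
Asymptotic: T ~ c₁ sin(πx/2.8302) e^{6.197t} (exponential growth at rate −λ₁ ≈ 6.197).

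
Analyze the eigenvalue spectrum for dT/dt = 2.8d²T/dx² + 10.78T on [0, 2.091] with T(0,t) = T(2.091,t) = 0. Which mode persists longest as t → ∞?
Eigenvalues: λₙ = 2.8n²π²/2.091² - 10.78.
First three modes:
  n=1: λ₁ = 2.8π²/2.091² - 10.78 ≈ -4.46
  n=2: λ₂ = 11.2π²/2.091² - 10.78 ≈ 14.502
  n=3: λ₃ = 25.2π²/2.091² - 10.78 ≈ 46.104
Since 2.8π²/2.091² ≈ 6.32 < 10.78, λ₁ < 0.
The n=1 mode grows fastest (−λₙ is largest for n=1) → dominates.
Asymptotic: T ~ c₁ sin(πx/2.091) e^{4.46t} (exponential growth at rate −λ₁ ≈ 4.46).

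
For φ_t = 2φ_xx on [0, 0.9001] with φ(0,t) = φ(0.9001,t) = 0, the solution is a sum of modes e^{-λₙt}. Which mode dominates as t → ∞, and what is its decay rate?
Eigenvalues: λₙ = 2n²π²/0.9001².
First three modes:
  n=1: λ₁ = 2π²/0.9001² ≈ 24.364
  n=2: λ₂ = 8π²/0.9001² ≈ 97.456 (4× faster decay)
  n=3: λ₃ = 18π²/0.9001² ≈ 219.276 (9× faster decay)
As t → ∞, higher modes decay exponentially faster. The n=1 mode dominates: φ ~ c₁ sin(πx/0.9001) e^{-λ₁t}.
Decay rate: λ₁ = 2π²/0.9001² ≈ 24.364.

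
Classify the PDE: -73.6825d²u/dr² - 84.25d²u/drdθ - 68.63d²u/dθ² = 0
A = -73.6825, B = -84.25, C = -68.63. Discriminant B² - 4AC = -13129.2574. Since -13129.2574 < 0, elliptic.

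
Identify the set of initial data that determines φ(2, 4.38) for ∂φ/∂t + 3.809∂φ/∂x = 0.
A single point: x = -14.68342. The characteristic through (2, 4.38) is x - 3.809t = const, so x = 2 - 3.809·4.38 = -14.68342.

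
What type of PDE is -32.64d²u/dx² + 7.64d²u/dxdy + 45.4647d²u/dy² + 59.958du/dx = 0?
With A = -32.64, B = 7.64, C = 45.4647, the discriminant is 5994.240832. This is a hyperbolic PDE.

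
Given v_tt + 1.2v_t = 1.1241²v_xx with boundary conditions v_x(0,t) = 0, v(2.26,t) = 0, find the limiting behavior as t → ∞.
v → 0. Damping (γ=1.2) dissipates energy; oscillations decay exponentially.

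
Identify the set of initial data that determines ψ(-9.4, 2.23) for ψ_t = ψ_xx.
The entire real line. The heat equation has infinite propagation speed: any initial disturbance instantly affects all points (though exponentially small far away).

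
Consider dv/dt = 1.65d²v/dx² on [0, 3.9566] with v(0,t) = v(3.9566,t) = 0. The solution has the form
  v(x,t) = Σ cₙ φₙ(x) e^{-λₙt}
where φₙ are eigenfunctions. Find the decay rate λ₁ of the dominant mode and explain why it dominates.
Eigenvalues: λₙ = 1.65n²π²/3.9566².
First three modes:
  n=1: λ₁ = 1.65π²/3.9566² ≈ 1.04
  n=2: λ₂ = 6.6π²/3.9566² ≈ 4.161 (4× faster decay)
  n=3: λ₃ = 14.85π²/3.9566² ≈ 9.362 (9× faster decay)
As t → ∞, higher modes decay exponentially faster. The n=1 mode dominates: v ~ c₁ sin(πx/3.9566) e^{-λ₁t}.
Decay rate: λ₁ = 1.65π²/3.9566² ≈ 1.04.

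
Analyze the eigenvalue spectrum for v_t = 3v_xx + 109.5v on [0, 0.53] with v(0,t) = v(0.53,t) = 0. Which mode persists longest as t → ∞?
Eigenvalues: λₙ = 3n²π²/0.53² - 109.5.
First three modes:
  n=1: λ₁ = 3π²/0.53² - 109.5 ≈ -4.093
  n=2: λ₂ = 12π²/0.53² - 109.5 ≈ 312.128
  n=3: λ₃ = 27π²/0.53² - 109.5 ≈ 839.163
Since 3π²/0.53² ≈ 105.407 < 109.5, λ₁ < 0.
The n=1 mode grows fastest (−λₙ is largest for n=1) → dominates.
Asymptotic: v ~ c₁ sin(πx/0.53) e^{4.093t} (exponential growth at rate −λ₁ ≈ 4.093).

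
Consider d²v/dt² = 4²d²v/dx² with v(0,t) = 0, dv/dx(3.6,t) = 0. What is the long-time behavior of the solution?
As t → ∞, v oscillates (no decay). Energy is conserved; the solution oscillates indefinitely as standing waves.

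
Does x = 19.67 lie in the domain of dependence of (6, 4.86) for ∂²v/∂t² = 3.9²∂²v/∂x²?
Yes. The domain of dependence is [-12.954, 24.954], and 19.67 ∈ [-12.954, 24.954].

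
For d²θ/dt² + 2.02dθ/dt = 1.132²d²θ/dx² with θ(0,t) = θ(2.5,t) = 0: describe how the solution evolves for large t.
θ → 0. Damping (γ=2.02) dissipates energy; oscillations decay exponentially.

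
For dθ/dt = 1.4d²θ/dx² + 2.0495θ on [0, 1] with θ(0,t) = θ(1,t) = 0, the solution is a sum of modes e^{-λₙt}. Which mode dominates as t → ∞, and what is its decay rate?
Eigenvalues: λₙ = 1.4n²π²/1² - 2.0495.
First three modes:
  n=1: λ₁ = 1.4π² - 2.0495 ≈ 11.768
  n=2: λ₂ = 5.6π² - 2.0495 ≈ 53.22
  n=3: λ₃ = 12.6π² - 2.0495 ≈ 122.308
Since 1.4π² ≈ 13.817 > 2.0495, all λₙ > 0.
The n=1 mode decays slowest → dominates as t → ∞.
Asymptotic: θ ~ c₁ sin(πx/1) e^{-λ₁t} with decay rate λ₁ ≈ 11.768.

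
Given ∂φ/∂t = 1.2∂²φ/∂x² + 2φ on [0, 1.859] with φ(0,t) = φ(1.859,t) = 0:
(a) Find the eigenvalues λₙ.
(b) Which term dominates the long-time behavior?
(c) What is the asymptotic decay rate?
Eigenvalues: λₙ = 1.2n²π²/1.859² - 2.
First three modes:
  n=1: λ₁ = 1.2π²/1.859² - 2 ≈ 1.427
  n=2: λ₂ = 4.8π²/1.859² - 2 ≈ 11.708
  n=3: λ₃ = 10.8π²/1.859² - 2 ≈ 28.844
Since 1.2π²/1.859² ≈ 3.427 > 2, all λₙ > 0.
The n=1 mode decays slowest → dominates as t → ∞.
Asymptotic: φ ~ c₁ sin(πx/1.859) e^{-λ₁t} with decay rate λ₁ ≈ 1.427.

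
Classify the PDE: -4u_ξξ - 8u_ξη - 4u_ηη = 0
A = -4, B = -8, C = -4. Discriminant B² - 4AC = 0. Since 0 = 0, parabolic.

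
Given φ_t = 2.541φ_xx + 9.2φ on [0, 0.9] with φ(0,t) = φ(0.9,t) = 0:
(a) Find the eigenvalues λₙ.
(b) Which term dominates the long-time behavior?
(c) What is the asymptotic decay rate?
Eigenvalues: λₙ = 2.541n²π²/0.9² - 9.2.
First three modes:
  n=1: λ₁ = 2.541π²/0.9² - 9.2 ≈ 21.761
  n=2: λ₂ = 10.164π²/0.9² - 9.2 ≈ 114.645
  n=3: λ₃ = 22.869π²/0.9² - 9.2 ≈ 269.452
Since 2.541π²/0.9² ≈ 30.961 > 9.2, all λₙ > 0.
The n=1 mode decays slowest → dominates as t → ∞.
Asymptotic: φ ~ c₁ sin(πx/0.9) e^{-λ₁t} with decay rate λ₁ ≈ 21.761.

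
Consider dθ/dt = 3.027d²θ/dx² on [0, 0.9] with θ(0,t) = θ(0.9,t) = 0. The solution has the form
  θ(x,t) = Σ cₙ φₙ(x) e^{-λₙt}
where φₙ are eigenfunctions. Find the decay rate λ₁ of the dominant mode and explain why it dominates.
Eigenvalues: λₙ = 3.027n²π²/0.9².
First three modes:
  n=1: λ₁ = 3.027π²/0.9² ≈ 36.883
  n=2: λ₂ = 12.108π²/0.9² ≈ 147.532 (4× faster decay)
  n=3: λ₃ = 27.243π²/0.9² ≈ 331.948 (9× faster decay)
As t → ∞, higher modes decay exponentially faster. The n=1 mode dominates: θ ~ c₁ sin(πx/0.9) e^{-λ₁t}.
Decay rate: λ₁ = 3.027π²/0.9² ≈ 36.883.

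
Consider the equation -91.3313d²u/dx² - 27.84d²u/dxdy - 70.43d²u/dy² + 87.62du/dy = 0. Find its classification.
Elliptic. (A = -91.3313, B = -27.84, C = -70.43 gives B² - 4AC = -24954.788236.)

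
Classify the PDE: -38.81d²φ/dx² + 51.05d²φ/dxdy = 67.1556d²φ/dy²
Rewriting in standard form: -38.81d²φ/dx² + 51.05d²φ/dxdy - 67.1556d²φ/dy² = 0. A = -38.81, B = 51.05, C = -67.1556. Discriminant B² - 4AC = -7819.132844. Since -7819.132844 < 0, elliptic.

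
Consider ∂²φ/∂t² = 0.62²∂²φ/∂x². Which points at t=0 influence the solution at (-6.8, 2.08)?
Domain of dependence: [-8.0896, -5.5104]. Signals travel at speed 0.62, so data within |x - -6.8| ≤ 0.62·2.08 = 1.2896 can reach the point.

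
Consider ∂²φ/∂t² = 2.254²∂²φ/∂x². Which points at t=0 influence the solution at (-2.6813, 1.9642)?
Domain of dependence: [-7.1086068, 1.7460068]. Signals travel at speed 2.254, so data within |x - -2.6813| ≤ 2.254·1.9642 = 4.4273068 can reach the point.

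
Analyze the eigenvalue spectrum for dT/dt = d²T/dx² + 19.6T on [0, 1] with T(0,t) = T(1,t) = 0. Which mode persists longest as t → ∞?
Eigenvalues: λₙ = n²π²/1² - 19.6.
First three modes:
  n=1: λ₁ = π² - 19.6 ≈ -9.73
  n=2: λ₂ = 4π² - 19.6 ≈ 19.878
  n=3: λ₃ = 9π² - 19.6 ≈ 69.226
Since π² ≈ 9.87 < 19.6, λ₁ < 0.
The n=1 mode grows fastest (−λₙ is largest for n=1) → dominates.
Asymptotic: T ~ c₁ sin(πx/1) e^{9.73t} (exponential growth at rate −λ₁ ≈ 9.73).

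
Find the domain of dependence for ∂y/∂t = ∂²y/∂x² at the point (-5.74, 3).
The entire real line. The heat equation has infinite propagation speed: any initial disturbance instantly affects all points (though exponentially small far away).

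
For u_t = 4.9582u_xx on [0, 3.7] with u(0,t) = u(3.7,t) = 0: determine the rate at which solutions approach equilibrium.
Eigenvalues: λₙ = 4.9582n²π²/3.7².
First three modes:
  n=1: λ₁ = 4.9582π²/3.7² ≈ 3.575
  n=2: λ₂ = 19.8328π²/3.7² ≈ 14.298 (4× faster decay)
  n=3: λ₃ = 44.6238π²/3.7² ≈ 32.171 (9× faster decay)
As t → ∞, higher modes decay exponentially faster. The n=1 mode dominates: u ~ c₁ sin(πx/3.7) e^{-λ₁t}.
Decay rate: λ₁ = 4.9582π²/3.7² ≈ 3.575.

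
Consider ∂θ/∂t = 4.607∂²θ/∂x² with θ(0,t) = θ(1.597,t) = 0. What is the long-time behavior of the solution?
As t → ∞, θ → 0. Heat diffuses out through both boundaries.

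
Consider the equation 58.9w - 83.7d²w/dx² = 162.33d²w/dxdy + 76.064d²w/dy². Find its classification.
Rewriting in standard form: -83.7d²w/dx² - 162.33d²w/dxdy - 76.064d²w/dy² + 58.9w = 0. Hyperbolic. (A = -83.7, B = -162.33, C = -76.064 gives B² - 4AC = 884.8017.)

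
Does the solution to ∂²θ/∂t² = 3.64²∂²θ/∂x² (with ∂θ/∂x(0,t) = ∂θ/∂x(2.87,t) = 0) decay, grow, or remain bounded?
θ oscillates about a mean that drifts linearly in t (generically unbounded; no decay). There is no damping, so the nonconstant modes persist as standing waves (energy conserved, no decay). But with Neumann conditions at both ends the constant mode has eigenvalue 0: the spatial mean M(t) of θ satisfies M'' = 0, so M(t) = M(0) + M'(0)·t. Unless the initial velocity has zero mean (∫θ_t(x,0)dx = 0), the solution grows linearly in t (unbounded, though not exponentially); if it does have zero mean, the solution stays bounded and simply oscillates.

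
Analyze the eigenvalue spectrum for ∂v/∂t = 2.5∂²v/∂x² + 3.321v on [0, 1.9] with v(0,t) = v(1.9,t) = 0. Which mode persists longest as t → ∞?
Eigenvalues: λₙ = 2.5n²π²/1.9² - 3.321.
First three modes:
  n=1: λ₁ = 2.5π²/1.9² - 3.321 ≈ 3.514
  n=2: λ₂ = 10π²/1.9² - 3.321 ≈ 24.019
  n=3: λ₃ = 22.5π²/1.9² - 3.321 ≈ 58.193
Since 2.5π²/1.9² ≈ 6.835 > 3.321, all λₙ > 0.
The n=1 mode decays slowest → dominates as t → ∞.
Asymptotic: v ~ c₁ sin(πx/1.9) e^{-λ₁t} with decay rate λ₁ ≈ 3.514.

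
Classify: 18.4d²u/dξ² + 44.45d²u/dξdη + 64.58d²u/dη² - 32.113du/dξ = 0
Elliptic (discriminant = -2777.2855).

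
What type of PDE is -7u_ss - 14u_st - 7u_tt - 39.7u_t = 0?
With A = -7, B = -14, C = -7, the discriminant is 0. This is a parabolic PDE.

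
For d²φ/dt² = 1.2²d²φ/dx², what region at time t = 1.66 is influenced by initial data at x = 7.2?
Domain of influence: [5.208, 9.192]. Data at x = 7.2 spreads outward at speed 1.2.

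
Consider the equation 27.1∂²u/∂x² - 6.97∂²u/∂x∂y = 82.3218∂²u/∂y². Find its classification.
Rewriting in standard form: 27.1∂²u/∂x² - 6.97∂²u/∂x∂y - 82.3218∂²u/∂y² = 0. Hyperbolic. (A = 27.1, B = -6.97, C = -82.3218 gives B² - 4AC = 8972.26402.)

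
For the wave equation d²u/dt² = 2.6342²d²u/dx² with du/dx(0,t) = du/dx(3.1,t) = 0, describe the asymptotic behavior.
u oscillates about a mean that drifts linearly in t (generically unbounded; no decay). There is no damping, so the nonconstant modes persist as standing waves (energy conserved, no decay). But with Neumann conditions at both ends the constant mode has eigenvalue 0: the spatial mean M(t) of u satisfies M'' = 0, so M(t) = M(0) + M'(0)·t. Unless the initial velocity has zero mean (∫u_t(x,0)dx = 0), the solution grows linearly in t (unbounded, though not exponentially); if it does have zero mean, the solution stays bounded and simply oscillates.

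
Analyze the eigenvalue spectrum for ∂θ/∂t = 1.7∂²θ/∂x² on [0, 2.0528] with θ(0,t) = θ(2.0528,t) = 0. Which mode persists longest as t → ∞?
Eigenvalues: λₙ = 1.7n²π²/2.0528².
First three modes:
  n=1: λ₁ = 1.7π²/2.0528² ≈ 3.982
  n=2: λ₂ = 6.8π²/2.0528² ≈ 15.926 (4× faster decay)
  n=3: λ₃ = 15.3π²/2.0528² ≈ 35.834 (9× faster decay)
As t → ∞, higher modes decay exponentially faster. The n=1 mode dominates: θ ~ c₁ sin(πx/2.0528) e^{-λ₁t}.
Decay rate: λ₁ = 1.7π²/2.0528² ≈ 3.982.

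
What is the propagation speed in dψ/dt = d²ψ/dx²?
Infinite. The heat equation is parabolic, not hyperbolic, so disturbances propagate instantly.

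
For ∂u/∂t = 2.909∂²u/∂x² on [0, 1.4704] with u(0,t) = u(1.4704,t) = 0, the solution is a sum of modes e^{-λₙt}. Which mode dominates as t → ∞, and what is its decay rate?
Eigenvalues: λₙ = 2.909n²π²/1.4704².
First three modes:
  n=1: λ₁ = 2.909π²/1.4704² ≈ 13.279
  n=2: λ₂ = 11.636π²/1.4704² ≈ 53.117 (4× faster decay)
  n=3: λ₃ = 26.181π²/1.4704² ≈ 119.513 (9× faster decay)
As t → ∞, higher modes decay exponentially faster. The n=1 mode dominates: u ~ c₁ sin(πx/1.4704) e^{-λ₁t}.
Decay rate: λ₁ = 2.909π²/1.4704² ≈ 13.279.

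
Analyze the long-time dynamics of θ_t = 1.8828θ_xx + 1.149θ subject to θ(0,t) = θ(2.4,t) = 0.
Long-time behavior: θ → 0. Diffusion dominates reaction (r=1.149 < κπ²/L²≈3.23); solution decays.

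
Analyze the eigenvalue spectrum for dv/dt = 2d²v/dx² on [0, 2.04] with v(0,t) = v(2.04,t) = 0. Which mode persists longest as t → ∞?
Eigenvalues: λₙ = 2n²π²/2.04².
First three modes:
  n=1: λ₁ = 2π²/2.04² ≈ 4.743
  n=2: λ₂ = 8π²/2.04² ≈ 18.973 (4× faster decay)
  n=3: λ₃ = 18π²/2.04² ≈ 42.689 (9× faster decay)
As t → ∞, higher modes decay exponentially faster. The n=1 mode dominates: v ~ c₁ sin(πx/2.04) e^{-λ₁t}.
Decay rate: λ₁ = 2π²/2.04² ≈ 4.743.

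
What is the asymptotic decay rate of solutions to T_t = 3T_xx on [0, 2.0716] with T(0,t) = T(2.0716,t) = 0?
Eigenvalues: λₙ = 3n²π²/2.0716².
First three modes:
  n=1: λ₁ = 3π²/2.0716² ≈ 6.899
  n=2: λ₂ = 12π²/2.0716² ≈ 27.597 (4× faster decay)
  n=3: λ₃ = 27π²/2.0716² ≈ 62.094 (9× faster decay)
As t → ∞, higher modes decay exponentially faster. The n=1 mode dominates: T ~ c₁ sin(πx/2.0716) e^{-λ₁t}.
Decay rate: λ₁ = 3π²/2.0716² ≈ 6.899.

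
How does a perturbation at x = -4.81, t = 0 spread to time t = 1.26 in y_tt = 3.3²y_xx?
Domain of influence: [-8.968, -0.652]. Data at x = -4.81 spreads outward at speed 3.3.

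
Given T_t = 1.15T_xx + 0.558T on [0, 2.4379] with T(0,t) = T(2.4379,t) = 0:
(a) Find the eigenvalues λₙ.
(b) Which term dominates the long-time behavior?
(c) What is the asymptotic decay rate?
Eigenvalues: λₙ = 1.15n²π²/2.4379² - 0.558.
First three modes:
  n=1: λ₁ = 1.15π²/2.4379² - 0.558 ≈ 1.352
  n=2: λ₂ = 4.6π²/2.4379² - 0.558 ≈ 7.081
  n=3: λ₃ = 10.35π²/2.4379² - 0.558 ≈ 16.629
Since 1.15π²/2.4379² ≈ 1.91 > 0.558, all λₙ > 0.
The n=1 mode decays slowest → dominates as t → ∞.
Asymptotic: T ~ c₁ sin(πx/2.4379) e^{-λ₁t} with decay rate λ₁ ≈ 1.352.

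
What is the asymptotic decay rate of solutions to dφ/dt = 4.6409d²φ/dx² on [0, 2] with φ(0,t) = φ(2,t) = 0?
Eigenvalues: λₙ = 4.6409n²π²/2².
First three modes:
  n=1: λ₁ = 4.6409π²/2² ≈ 11.451
  n=2: λ₂ = 18.5636π²/2² ≈ 45.804 (4× faster decay)
  n=3: λ₃ = 41.7681π²/2² ≈ 103.059 (9× faster decay)
As t → ∞, higher modes decay exponentially faster. The n=1 mode dominates: φ ~ c₁ sin(πx/2) e^{-λ₁t}.
Decay rate: λ₁ = 4.6409π²/2² ≈ 11.451.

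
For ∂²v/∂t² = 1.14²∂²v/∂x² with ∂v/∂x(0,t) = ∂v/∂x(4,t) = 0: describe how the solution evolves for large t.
v oscillates about a mean that drifts linearly in t (generically unbounded; no decay). There is no damping, so the nonconstant modes persist as standing waves (energy conserved, no decay). But with Neumann conditions at both ends the constant mode has eigenvalue 0: the spatial mean M(t) of v satisfies M'' = 0, so M(t) = M(0) + M'(0)·t. Unless the initial velocity has zero mean (∫v_t(x,0)dx = 0), the solution grows linearly in t (unbounded, though not exponentially); if it does have zero mean, the solution stays bounded and simply oscillates.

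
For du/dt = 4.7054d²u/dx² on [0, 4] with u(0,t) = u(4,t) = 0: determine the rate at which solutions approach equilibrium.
Eigenvalues: λₙ = 4.7054n²π²/4².
First three modes:
  n=1: λ₁ = 4.7054π²/4² ≈ 2.903
  n=2: λ₂ = 18.8216π²/4² ≈ 11.61 (4× faster decay)
  n=3: λ₃ = 42.3486π²/4² ≈ 26.123 (9× faster decay)
As t → ∞, higher modes decay exponentially faster. The n=1 mode dominates: u ~ c₁ sin(πx/4) e^{-λ₁t}.
Decay rate: λ₁ = 4.7054π²/4² ≈ 2.903.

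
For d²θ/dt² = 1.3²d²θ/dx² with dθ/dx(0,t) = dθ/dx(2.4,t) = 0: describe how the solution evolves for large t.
θ oscillates about a mean that drifts linearly in t (generically unbounded; no decay). There is no damping, so the nonconstant modes persist as standing waves (energy conserved, no decay). But with Neumann conditions at both ends the constant mode has eigenvalue 0: the spatial mean M(t) of θ satisfies M'' = 0, so M(t) = M(0) + M'(0)·t. Unless the initial velocity has zero mean (∫θ_t(x,0)dx = 0), the solution grows linearly in t (unbounded, though not exponentially); if it does have zero mean, the solution stays bounded and simply oscillates.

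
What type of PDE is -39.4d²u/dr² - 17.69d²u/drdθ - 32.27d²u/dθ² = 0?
With A = -39.4, B = -17.69, C = -32.27, the discriminant is -4772.8159. This is an elliptic PDE.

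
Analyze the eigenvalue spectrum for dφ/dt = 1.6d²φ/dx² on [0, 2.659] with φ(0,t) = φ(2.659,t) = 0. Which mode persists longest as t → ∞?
Eigenvalues: λₙ = 1.6n²π²/2.659².
First three modes:
  n=1: λ₁ = 1.6π²/2.659² ≈ 2.233
  n=2: λ₂ = 6.4π²/2.659² ≈ 8.934 (4× faster decay)
  n=3: λ₃ = 14.4π²/2.659² ≈ 20.101 (9× faster decay)
As t → ∞, higher modes decay exponentially faster. The n=1 mode dominates: φ ~ c₁ sin(πx/2.659) e^{-λ₁t}.
Decay rate: λ₁ = 1.6π²/2.659² ≈ 2.233.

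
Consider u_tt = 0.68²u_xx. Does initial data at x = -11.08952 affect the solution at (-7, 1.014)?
No. The domain of dependence is [-7.68952, -6.31048], and -11.08952 is outside this interval.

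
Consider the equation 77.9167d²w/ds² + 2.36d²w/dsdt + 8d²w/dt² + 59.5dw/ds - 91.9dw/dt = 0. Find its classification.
Elliptic. (A = 77.9167, B = 2.36, C = 8 gives B² - 4AC = -2487.7648.)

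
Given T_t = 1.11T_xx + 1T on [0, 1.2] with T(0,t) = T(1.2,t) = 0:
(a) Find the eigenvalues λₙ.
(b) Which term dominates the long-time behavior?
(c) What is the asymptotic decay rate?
Eigenvalues: λₙ = 1.11n²π²/1.2² - 1.
First three modes:
  n=1: λ₁ = 1.11π²/1.2² - 1 ≈ 6.608
  n=2: λ₂ = 4.44π²/1.2² - 1 ≈ 29.431
  n=3: λ₃ = 9.99π²/1.2² - 1 ≈ 67.47
Since 1.11π²/1.2² ≈ 7.608 > 1, all λₙ > 0.
The n=1 mode decays slowest → dominates as t → ∞.
Asymptotic: T ~ c₁ sin(πx/1.2) e^{-λ₁t} with decay rate λ₁ ≈ 6.608.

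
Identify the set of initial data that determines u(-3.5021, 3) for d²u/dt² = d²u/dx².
Domain of dependence: [-6.5021, -0.5021]. Signals travel at speed 1, so data within |x - -3.5021| ≤ 1·3 = 3 can reach the point.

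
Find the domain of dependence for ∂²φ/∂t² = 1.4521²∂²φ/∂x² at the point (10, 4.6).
Domain of dependence: [3.32034, 16.67966]. Signals travel at speed 1.4521, so data within |x - 10| ≤ 1.4521·4.6 = 6.67966 can reach the point.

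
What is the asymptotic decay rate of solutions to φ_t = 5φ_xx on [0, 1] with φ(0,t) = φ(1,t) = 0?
Eigenvalues: λₙ = 5n²π².
First three modes:
  n=1: λ₁ = 5π² ≈ 49.348
  n=2: λ₂ = 20π² ≈ 197.392 (4× faster decay)
  n=3: λ₃ = 45π² ≈ 444.132 (9× faster decay)
As t → ∞, higher modes decay exponentially faster. The n=1 mode dominates: φ ~ c₁ sin(πx) e^{-λ₁t}.
Decay rate: λ₁ = 5π² ≈ 49.348.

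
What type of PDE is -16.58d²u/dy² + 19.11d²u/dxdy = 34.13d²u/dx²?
Rewriting in standard form: -34.13d²u/dx² + 19.11d²u/dxdy - 16.58d²u/dy² = 0. With A = -34.13, B = 19.11, C = -16.58, the discriminant is -1898.3095. This is an elliptic PDE.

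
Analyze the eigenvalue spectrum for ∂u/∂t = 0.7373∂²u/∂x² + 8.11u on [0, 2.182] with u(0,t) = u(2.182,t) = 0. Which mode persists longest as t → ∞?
Eigenvalues: λₙ = 0.7373n²π²/2.182² - 8.11.
First three modes:
  n=1: λ₁ = 0.7373π²/2.182² - 8.11 ≈ -6.582
  n=2: λ₂ = 2.9492π²/2.182² - 8.11 ≈ -1.996
  n=3: λ₃ = 6.6357π²/2.182² - 8.11 ≈ 5.646
Since 0.7373π²/2.182² ≈ 1.528 < 8.11, λ₁ < 0.
The n=1 mode grows fastest (−λₙ is largest for n=1) → dominates.
Asymptotic: u ~ c₁ sin(πx/2.182) e^{6.582t} (exponential growth at rate −λ₁ ≈ 6.582).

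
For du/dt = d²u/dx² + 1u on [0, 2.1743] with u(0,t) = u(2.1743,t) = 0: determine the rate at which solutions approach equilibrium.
Eigenvalues: λₙ = n²π²/2.1743² - 1.
First three modes:
  n=1: λ₁ = π²/2.1743² - 1 ≈ 1.088
  n=2: λ₂ = 4π²/2.1743² - 1 ≈ 7.351
  n=3: λ₃ = 9π²/2.1743² - 1 ≈ 17.789
Since π²/2.1743² ≈ 2.088 > 1, all λₙ > 0.
The n=1 mode decays slowest → dominates as t → ∞.
Asymptotic: u ~ c₁ sin(πx/2.1743) e^{-λ₁t} with decay rate λ₁ ≈ 1.088.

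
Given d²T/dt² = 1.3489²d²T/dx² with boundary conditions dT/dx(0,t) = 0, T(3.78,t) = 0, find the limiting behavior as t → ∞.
T oscillates (no decay). Energy is conserved; the solution oscillates indefinitely as standing waves.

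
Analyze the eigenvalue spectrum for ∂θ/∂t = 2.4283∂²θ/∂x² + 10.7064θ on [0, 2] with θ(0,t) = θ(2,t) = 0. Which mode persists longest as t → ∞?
Eigenvalues: λₙ = 2.4283n²π²/2² - 10.7064.
First three modes:
  n=1: λ₁ = 2.4283π²/2² - 10.7064 ≈ -4.715
  n=2: λ₂ = 9.7132π²/2² - 10.7064 ≈ 13.26
  n=3: λ₃ = 21.8547π²/2² - 10.7064 ≈ 43.218
Since 2.4283π²/2² ≈ 5.992 < 10.7064, λ₁ < 0.
The n=1 mode grows fastest (−λₙ is largest for n=1) → dominates.
Asymptotic: θ ~ c₁ sin(πx/2) e^{4.715t} (exponential growth at rate −λ₁ ≈ 4.715).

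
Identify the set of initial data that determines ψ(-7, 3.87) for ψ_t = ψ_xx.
The entire real line. The heat equation has infinite propagation speed: any initial disturbance instantly affects all points (though exponentially small far away).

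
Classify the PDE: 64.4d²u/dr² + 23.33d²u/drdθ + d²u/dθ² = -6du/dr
Rewriting in standard form: 64.4d²u/dr² + 23.33d²u/drdθ + d²u/dθ² + 6du/dr = 0. A = 64.4, B = 23.33, C = 1. Discriminant B² - 4AC = 286.6889. Since 286.6889 > 0, hyperbolic.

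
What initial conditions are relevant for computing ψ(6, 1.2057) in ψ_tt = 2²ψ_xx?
Domain of dependence: [3.5886, 8.4114]. Signals travel at speed 2, so data within |x - 6| ≤ 2·1.2057 = 2.4114 can reach the point.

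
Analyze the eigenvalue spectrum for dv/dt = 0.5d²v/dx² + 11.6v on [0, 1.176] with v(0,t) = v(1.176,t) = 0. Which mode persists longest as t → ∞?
Eigenvalues: λₙ = 0.5n²π²/1.176² - 11.6.
First three modes:
  n=1: λ₁ = 0.5π²/1.176² - 11.6 ≈ -8.032
  n=2: λ₂ = 2π²/1.176² - 11.6 ≈ 2.673
  n=3: λ₃ = 4.5π²/1.176² - 11.6 ≈ 20.514
Since 0.5π²/1.176² ≈ 3.568 < 11.6, λ₁ < 0.
The n=1 mode grows fastest (−λₙ is largest for n=1) → dominates.
Asymptotic: v ~ c₁ sin(πx/1.176) e^{8.032t} (exponential growth at rate −λ₁ ≈ 8.032).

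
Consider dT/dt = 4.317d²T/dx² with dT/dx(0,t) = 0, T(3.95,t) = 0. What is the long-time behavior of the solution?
As t → ∞, T → 0. Heat escapes through the Dirichlet boundary.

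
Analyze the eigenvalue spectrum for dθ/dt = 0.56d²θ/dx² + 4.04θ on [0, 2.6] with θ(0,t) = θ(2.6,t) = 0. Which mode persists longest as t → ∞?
Eigenvalues: λₙ = 0.56n²π²/2.6² - 4.04.
First three modes:
  n=1: λ₁ = 0.56π²/2.6² - 4.04 ≈ -3.222
  n=2: λ₂ = 2.24π²/2.6² - 4.04 ≈ -0.77
  n=3: λ₃ = 5.04π²/2.6² - 4.04 ≈ 3.318
Since 0.56π²/2.6² ≈ 0.818 < 4.04, λ₁ < 0.
The n=1 mode grows fastest (−λₙ is largest for n=1) → dominates.
Asymptotic: θ ~ c₁ sin(πx/2.6) e^{3.222t} (exponential growth at rate −λ₁ ≈ 3.222).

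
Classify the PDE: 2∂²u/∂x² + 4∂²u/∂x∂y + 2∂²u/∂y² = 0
A = 2, B = 4, C = 2. Discriminant B² - 4AC = 0. Since 0 = 0, parabolic.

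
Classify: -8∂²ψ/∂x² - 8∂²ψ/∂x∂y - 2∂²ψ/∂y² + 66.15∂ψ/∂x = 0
Parabolic (discriminant = 0).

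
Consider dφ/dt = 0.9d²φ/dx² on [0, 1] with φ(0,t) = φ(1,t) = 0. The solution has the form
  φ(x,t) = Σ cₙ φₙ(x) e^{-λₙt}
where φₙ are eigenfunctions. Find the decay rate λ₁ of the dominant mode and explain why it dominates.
Eigenvalues: λₙ = 0.9n²π².
First three modes:
  n=1: λ₁ = 0.9π² ≈ 8.883
  n=2: λ₂ = 3.6π² ≈ 35.531 (4× faster decay)
  n=3: λ₃ = 8.1π² ≈ 79.944 (9× faster decay)
As t → ∞, higher modes decay exponentially faster. The n=1 mode dominates: φ ~ c₁ sin(πx) e^{-λ₁t}.
Decay rate: λ₁ = 0.9π² ≈ 8.883.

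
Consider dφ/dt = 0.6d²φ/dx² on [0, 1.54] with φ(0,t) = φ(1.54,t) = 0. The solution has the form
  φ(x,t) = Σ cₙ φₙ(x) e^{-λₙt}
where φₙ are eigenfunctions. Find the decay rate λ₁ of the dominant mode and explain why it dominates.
Eigenvalues: λₙ = 0.6n²π²/1.54².
First three modes:
  n=1: λ₁ = 0.6π²/1.54² ≈ 2.497
  n=2: λ₂ = 2.4π²/1.54² ≈ 9.988 (4× faster decay)
  n=3: λ₃ = 5.4π²/1.54² ≈ 22.473 (9× faster decay)
As t → ∞, higher modes decay exponentially faster. The n=1 mode dominates: φ ~ c₁ sin(πx/1.54) e^{-λ₁t}.
Decay rate: λ₁ = 0.6π²/1.54² ≈ 2.497.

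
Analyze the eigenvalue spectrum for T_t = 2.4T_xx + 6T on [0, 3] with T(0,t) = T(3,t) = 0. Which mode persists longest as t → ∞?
Eigenvalues: λₙ = 2.4n²π²/3² - 6.
First three modes:
  n=1: λ₁ = 2.4π²/3² - 6 ≈ -3.368
  n=2: λ₂ = 9.6π²/3² - 6 ≈ 4.528
  n=3: λ₃ = 21.6π²/3² - 6 ≈ 17.687
Since 2.4π²/3² ≈ 2.632 < 6, λ₁ < 0.
The n=1 mode grows fastest (−λₙ is largest for n=1) → dominates.
Asymptotic: T ~ c₁ sin(πx/3) e^{3.368t} (exponential growth at rate −λ₁ ≈ 3.368).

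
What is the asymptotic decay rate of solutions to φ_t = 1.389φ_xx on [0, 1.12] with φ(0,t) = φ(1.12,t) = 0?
Eigenvalues: λₙ = 1.389n²π²/1.12².
First three modes:
  n=1: λ₁ = 1.389π²/1.12² ≈ 10.929
  n=2: λ₂ = 5.556π²/1.12² ≈ 43.715 (4× faster decay)
  n=3: λ₃ = 12.501π²/1.12² ≈ 98.358 (9× faster decay)
As t → ∞, higher modes decay exponentially faster. The n=1 mode dominates: φ ~ c₁ sin(πx/1.12) e^{-λ₁t}.
Decay rate: λ₁ = 1.389π²/1.12² ≈ 10.929.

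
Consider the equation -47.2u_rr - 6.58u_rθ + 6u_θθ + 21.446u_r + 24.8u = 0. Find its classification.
Hyperbolic. (A = -47.2, B = -6.58, C = 6 gives B² - 4AC = 1176.0964.)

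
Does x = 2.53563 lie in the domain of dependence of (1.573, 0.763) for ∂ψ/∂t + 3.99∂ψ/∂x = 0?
No. Only data at x = -1.47137 affects (1.573, 0.763). Advection has one-way propagation along characteristics.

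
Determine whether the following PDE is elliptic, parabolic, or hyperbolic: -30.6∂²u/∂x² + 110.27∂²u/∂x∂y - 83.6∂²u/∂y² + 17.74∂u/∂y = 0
Coefficients: A = -30.6, B = 110.27, C = -83.6. B² - 4AC = 1926.8329, which is positive, so the equation is hyperbolic.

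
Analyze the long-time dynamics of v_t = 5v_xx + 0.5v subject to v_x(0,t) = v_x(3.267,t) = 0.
Long-time behavior: v grows unboundedly. With Neumann BCs the constant mode has diffusion eigenvalue 0, so any r > 0 makes it grow like e^(0.5t); solution grows exponentially.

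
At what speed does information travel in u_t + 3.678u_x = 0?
Speed = 3.678. Information travels along x - 3.678t = const (rightward).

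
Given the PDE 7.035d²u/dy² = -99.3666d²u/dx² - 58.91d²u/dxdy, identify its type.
Rewriting in standard form: 99.3666d²u/dx² + 58.91d²u/dxdy + 7.035d²u/dy² = 0. The second-order coefficients are A = 99.3666, B = 58.91, C = 7.035. Since B² - 4AC = 674.211976 > 0, this is a hyperbolic PDE.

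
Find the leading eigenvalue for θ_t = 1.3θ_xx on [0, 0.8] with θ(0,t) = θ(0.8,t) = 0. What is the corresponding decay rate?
Eigenvalues: λₙ = 1.3n²π²/0.8².
First three modes:
  n=1: λ₁ = 1.3π²/0.8² ≈ 20.048
  n=2: λ₂ = 5.2π²/0.8² ≈ 80.191 (4× faster decay)
  n=3: λ₃ = 11.7π²/0.8² ≈ 180.429 (9× faster decay)
As t → ∞, higher modes decay exponentially faster. The n=1 mode dominates: θ ~ c₁ sin(πx/0.8) e^{-λ₁t}.
Decay rate: λ₁ = 1.3π²/0.8² ≈ 20.048.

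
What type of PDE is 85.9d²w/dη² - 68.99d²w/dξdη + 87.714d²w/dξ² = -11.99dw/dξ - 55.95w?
Rewriting in standard form: 87.714d²w/dξ² - 68.99d²w/dξdη + 85.9d²w/dη² + 11.99dw/dξ + 55.95w = 0. With A = 87.714, B = -68.99, C = 85.9, the discriminant is -25378.9103. This is an elliptic PDE.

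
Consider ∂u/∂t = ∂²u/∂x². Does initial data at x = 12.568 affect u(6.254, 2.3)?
Yes, for any finite x. The heat equation has infinite propagation speed, so all initial data affects all points at any t > 0.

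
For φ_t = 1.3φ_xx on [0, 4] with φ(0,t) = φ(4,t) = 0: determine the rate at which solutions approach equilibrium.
Eigenvalues: λₙ = 1.3n²π²/4².
First three modes:
  n=1: λ₁ = 1.3π²/4² ≈ 0.802
  n=2: λ₂ = 5.2π²/4² ≈ 3.208 (4× faster decay)
  n=3: λ₃ = 11.7π²/4² ≈ 7.217 (9× faster decay)
As t → ∞, higher modes decay exponentially faster. The n=1 mode dominates: φ ~ c₁ sin(πx/4) e^{-λ₁t}.
Decay rate: λ₁ = 1.3π²/4² ≈ 0.802.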